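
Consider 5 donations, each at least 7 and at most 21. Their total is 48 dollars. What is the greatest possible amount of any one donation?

20

To make one donation as large as possible, make the other 4 as small as possible.
The other 4 contribute at least 4 × 7 = 28, leaving at most 48 − 28 = 20.
Since 20 ≤ 21, this is achievable: one at 20 and 4 at 7.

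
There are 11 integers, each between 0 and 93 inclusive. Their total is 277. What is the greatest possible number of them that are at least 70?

3

If k of the values are ≥ 70, the total is ≥ 70k + 0(11 − k).
Setting 70k + 0(11 − k) ≤ 277 gives 70k ≤ 277, so k ≤ 3.
k = 3 is achieved by 3 values at 70 and 8 at 0, total 210; add 67 to one value (staying below 70) to reach 277.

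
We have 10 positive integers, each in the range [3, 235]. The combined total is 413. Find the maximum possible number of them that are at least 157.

2

Suppose k of them are at least 157. Those contribute at least 157 each and the other 10 − k at least 3 each.
So the total is at least 157k + 3(10 − k) = 30 + 154k. This must be ≤ 413, giving k ≤ 2.
k = 2 is achieved by 2 values at 157 and 8 at 3, total 338; add 75 to one value (staying below 157) to reach 413.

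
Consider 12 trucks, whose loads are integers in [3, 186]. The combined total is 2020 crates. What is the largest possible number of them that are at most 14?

1

Suppose k of them are at most 14. Those contribute at most 14 each and the rest at most 186 each.
So the total is at most 14k + 186(12 − k) = 2232 − 172k. This must still be ≥ 2020, so k ≤ 1.
k = 1 is achieved by 1 value at 14 and 11 at 186, total 2060; lower one of the 186's by 40 (still > 14) to reach 2020.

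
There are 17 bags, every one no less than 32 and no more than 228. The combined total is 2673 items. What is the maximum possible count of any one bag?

228

Maximizing one value means minimizing the remaining 16.
The other 16 contribute at least 16 × 32 = 512, leaving at most 2673 − 512 = 2161.
But each bag is capped at 228, so the maximum is 228.
Achievable: one at 228 and the other 16 totalling 2445, which fits since 16 × 32 ≤ 2445 ≤ 16 × 228.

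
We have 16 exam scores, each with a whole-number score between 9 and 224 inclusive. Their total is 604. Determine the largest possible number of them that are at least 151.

If k of the values are ≥ 151, the total is ≥ 151k + 9(16 − k).
Setting 151k + 9(16 − k) ≤ 604 gives 142k ≤ 460, so k ≤ 3.
k = 3 is achieved by 3 values at 151 and 13 at 9, total 570; add 34 to one value (staying below 151) to reach 604.

3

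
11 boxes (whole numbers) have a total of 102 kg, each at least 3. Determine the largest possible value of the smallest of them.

If every one of the 11 were at least 10, the total would be at least 11 × 10 = 110 > 102.
Taking 8 copies of 9 and 3 copies of 10 gives exactly 102, so 9 is attained.

9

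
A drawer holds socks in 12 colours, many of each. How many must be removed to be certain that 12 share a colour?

133

In the worst case you draw 11 of each of the 12 colours: 12 × 11 = 132.
One more forces 12 of some colour, so 132 + 1 = 133.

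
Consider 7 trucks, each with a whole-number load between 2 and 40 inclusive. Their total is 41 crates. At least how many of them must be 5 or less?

Each value above 5 is at least 6, contributing at least 6 − 2 = 4 above the floor 2.
The sum exceeds the floor total 14 by 27, so at most ⌊27/4⌋ = 6 exceed 5, and at least 1 are ≤ 5.
Exactly 1 works: 1 value at 2 and 6 at 6 total 38; raise one of the low values by 3 (still ≤ 5) to hit 41.

1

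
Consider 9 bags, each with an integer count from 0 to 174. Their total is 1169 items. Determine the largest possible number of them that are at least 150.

7

With k values at 150 or above and the rest at least 0, the sum is at least 0 + 150k.
Since the sum is 1169, we need 150k ≤ 1169, i.e. k ≤ 7.
k = 7 is achieved by 7 values at 150 and 2 at 0, total 1050; add 119 to one value (staying below 150) to reach 1169.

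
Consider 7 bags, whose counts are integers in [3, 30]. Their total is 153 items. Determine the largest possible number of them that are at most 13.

3

Each value at 13 or below falls at least 30 − 13 = 17 short of the ceiling 30.
The ceiling total is 7 × 30 = 210, and we need 153, so at most ⌊(210 − 153)/17⌋ = 3 can be that low.
k = 3 is achieved by 3 values at 13 and 4 at 30, total 159; lower one of the 30's by 6 (still > 13) to reach 153.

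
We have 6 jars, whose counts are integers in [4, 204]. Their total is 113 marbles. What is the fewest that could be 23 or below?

If only k of them are at most 23, the other 6 − k are at least 24, so the total is at least (6 − k)·24 + k·4.
This is ≤ 113, so (6 − k)·24 + 4k ≤ 113, which gives k ≥ 2.
Exactly 2 works: 2 values at 4 and 4 at 24 total 104; raise one of the low values by 9 (still ≤ 23) to hit 113.

2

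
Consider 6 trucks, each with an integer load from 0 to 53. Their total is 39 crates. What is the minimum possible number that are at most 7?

Let j be the number exceeding 7. Then the total is ≥ 8·j + 0·(6 − j) = 0 + 8j.
So 8j ≤ 39 and j ≤ 4; hence at least 6 − 4 = 2 are ≤ 7.
Exactly 2 works: 2 values at 0 and 4 at 8 total 32; raise one of the low values by 7 (still ≤ 7) to hit 39.

2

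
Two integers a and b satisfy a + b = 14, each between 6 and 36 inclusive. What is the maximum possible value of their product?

For a fixed sum, the product ab is largest when a and b are as close as possible.
Taking a = 7 and b = 7 (both in [6, 36]) gives ab = 49.

49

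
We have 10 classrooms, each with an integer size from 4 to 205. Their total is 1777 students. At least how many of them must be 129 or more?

If only k of them are at least 129, the other 10 − k are at most 128, so the total is at most k·205 + (10 − k)·128.
This must reach 1777, so k·205 + (10 − k)·128 ≥ 1777, giving k ≥ 7.
Exactly 7 works: 7 values at 205 and 3 at 128 total 1819; lower one of the high values by 42 (still ≥ 129) to hit 1777.

7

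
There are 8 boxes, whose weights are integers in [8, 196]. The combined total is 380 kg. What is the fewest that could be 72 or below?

4

Let j be the number exceeding 72. Then the total is ≥ 73·j + 8·(8 − j) = 64 + 65j.
So 65j ≤ 316 and j ≤ 4; hence at least 8 − 4 = 4 are ≤ 72.
Exactly 4 works: 4 values at 8 and 4 at 73 total 324; raise one of the low values by 56 (still ≤ 72) to hit 380.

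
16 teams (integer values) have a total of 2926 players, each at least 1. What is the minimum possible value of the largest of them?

183

If every one of the 16 were at most 182, the total would be at most 16 × 182 = 2912 < 2926.
Taking 2 copies of 182 and 14 copies of 183 gives exactly 2926, so 183 is attained.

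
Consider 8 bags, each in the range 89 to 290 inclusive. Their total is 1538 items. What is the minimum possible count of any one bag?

89

Minimizing one value means maximizing the remaining 7.
The other 7 can take up 7 × 290 = 2030 ≥ 1538 − 89, so one bag can sit at its floor of 89.
Achievable: one at 89 and the other 7 totalling 1449, which fits since 7 × 89 ≤ 1449 ≤ 7 × 290.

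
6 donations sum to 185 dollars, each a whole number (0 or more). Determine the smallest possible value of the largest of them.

31

Some value must be at least ⌈185/6⌉ = 31, since 6 × 30 = 180 < 185.
Taking 1 copy of 30 and 5 copies of 31 gives exactly 185, so 31 is attained.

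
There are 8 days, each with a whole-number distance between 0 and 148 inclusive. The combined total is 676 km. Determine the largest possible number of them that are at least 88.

7

With k values at 88 or above and the rest at least 0, the sum is at least 0 + 88k.
Since the sum is 676, we need 88k ≤ 676, i.e. k ≤ 7.
k = 7 is achieved by 7 values at 88 and 1 at 0, total 616; add 60 to one value (staying below 88) to reach 676.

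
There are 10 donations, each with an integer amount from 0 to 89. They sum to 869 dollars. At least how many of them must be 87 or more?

If only k of them are at least 87, the other 10 − k are at most 86, so the total is at most k·89 + (10 − k)·86.
This must reach 869, so k·89 + (10 − k)·86 ≥ 869, giving k ≥ 3.
Exactly 3 works: 3 values at 89 and 7 at 86 total 869.

3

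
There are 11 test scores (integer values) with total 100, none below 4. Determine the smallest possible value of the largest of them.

The average is 100/11 > 9, so not all 11 can be 9 or less; the largest is ≥ 10.
Achievable: 1 of them at 10 and 10 at 9 total 100.

10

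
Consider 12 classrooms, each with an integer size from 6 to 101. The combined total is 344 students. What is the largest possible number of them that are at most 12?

Suppose k of them are at most 12. Those contribute at most 12 each and the rest at most 101 each.
So the total is at most 12k + 101(12 − k) = 1212 − 89k. This must still be ≥ 344, so k ≤ 9.
k = 9 is achieved by 9 values at 12 and 3 at 101, total 411; lower one of the 101's by 67 (still > 12) to reach 344.

9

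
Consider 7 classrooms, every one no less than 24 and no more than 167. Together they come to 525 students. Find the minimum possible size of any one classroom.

To make one classroom as small as possible, make the other 6 as large as possible.
The other 6 can take up 6 × 167 = 1002 ≥ 525 − 24, so one classroom can sit at its floor of 24.
Achievable: one at 24 and the other 6 totalling 501, which fits since 6 × 24 ≤ 501 ≤ 6 × 167.

24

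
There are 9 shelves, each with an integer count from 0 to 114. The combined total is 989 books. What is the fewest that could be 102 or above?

Each value short of 102 is at most 101, costing at least 114 − 101 = 13 against the maximum total of 1026.
We can afford to lose at most 1026 − 989 = 37, so at most ⌊37/13⌋ = 2 fall short, and at least 7 are ≥ 102.
Exactly 7 works: 7 values at 114 and 2 at 101 total 1000; lower one of the high values by 11 (still ≥ 102) to hit 989.

7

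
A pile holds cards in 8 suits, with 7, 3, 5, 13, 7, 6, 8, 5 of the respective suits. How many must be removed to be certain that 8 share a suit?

In the worst case you take as many as possible of each suit without reaching 8: 7 + 3 + 5 + 7 + 7 + 6 + 7 + 5 = 47.
The next one must give 8 of some suit, so 47 + 1 = 48.

48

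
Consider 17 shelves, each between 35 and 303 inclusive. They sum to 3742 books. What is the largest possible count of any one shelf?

Maximizing one value means minimizing the remaining 16.
The other 16 contribute at least 16 × 35 = 560, leaving at most 3742 − 560 = 3182.
But each shelf is capped at 303, so the maximum is 303.
Achievable: one at 303 and the other 16 totalling 3439, which fits since 16 × 35 ≤ 3439 ≤ 16 × 303.

303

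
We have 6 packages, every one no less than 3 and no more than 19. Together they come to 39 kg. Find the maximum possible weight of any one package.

To make one package as large as possible, make the other 5 as small as possible.
The other 5 contribute at least 5 × 3 = 15, leaving at most 39 − 15 = 24.
But each package is capped at 19, so the maximum is 19.
Achievable: one at 19 and the other 5 totalling 20, which fits since 5 × 3 ≤ 20 ≤ 5 × 19.

19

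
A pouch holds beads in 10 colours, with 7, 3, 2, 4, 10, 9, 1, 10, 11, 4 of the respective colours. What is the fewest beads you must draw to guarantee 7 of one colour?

45

In the worst case you take as many as possible of each colour without reaching 7: 6 + 3 + 2 + 4 + 6 + 6 + 1 + 6 + 6 + 4 = 44.
The next one must give 7 of some colour, so 44 + 1 = 45.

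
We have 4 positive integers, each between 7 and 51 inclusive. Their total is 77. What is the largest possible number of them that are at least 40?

1

With k values at 40 or above and the rest at least 7, the sum is at least 28 + 33k.
Since the sum is 77, we need 33k ≤ 49, i.e. k ≤ 1.
k = 1 is achieved by 1 value at 40 and 3 at 7, total 61; add 16 to one value (staying below 40) to reach 77.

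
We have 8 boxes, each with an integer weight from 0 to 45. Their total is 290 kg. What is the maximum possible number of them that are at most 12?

2

Each value at 12 or below falls at least 45 − 12 = 33 short of the ceiling 45.
The ceiling total is 8 × 45 = 360, and we need 290, so at most ⌊(360 − 290)/33⌋ = 2 can be that low.
k = 2 is achieved by 2 values at 12 and 6 at 45, total 294; lower one of the 45's by 4 (still > 12) to reach 290.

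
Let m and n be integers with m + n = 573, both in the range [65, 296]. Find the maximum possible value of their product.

82082

With m + n fixed, mn peaks when the two are closest together.
Taking m = 286 and n = 287 (both in [65, 296]) gives mn = 82082.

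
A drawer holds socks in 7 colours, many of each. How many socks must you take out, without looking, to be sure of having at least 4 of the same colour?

22

You could draw 3 of every colour without reaching 4 of any — 21 in all.
One more forces 4 of some colour, so 21 + 1 = 22.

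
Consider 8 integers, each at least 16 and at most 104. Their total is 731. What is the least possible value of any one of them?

16

Minimizing one value means maximizing the remaining 7.
The other 7 can take up 7 × 104 = 728 ≥ 731 − 16, so one integer can sit at its floor of 16.
Achievable: one at 16 and the other 7 totalling 715, which fits since 7 × 16 ≤ 715 ≤ 7 × 104.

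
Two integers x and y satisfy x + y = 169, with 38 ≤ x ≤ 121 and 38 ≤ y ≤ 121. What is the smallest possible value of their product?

5808

xy = x(169 − x) is concave in x, so over [48, 121] it is minimized at an endpoint.
At the endpoint x = 48, y = 169 − 48 = 121, so xy = 48 × 121 = 5808.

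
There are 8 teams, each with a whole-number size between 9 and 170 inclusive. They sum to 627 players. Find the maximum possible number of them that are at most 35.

Suppose k of them are at most 35. Those contribute at most 35 each and the rest at most 170 each.
So the total is at most 35k + 170(8 − k) = 1360 − 135k. This must still be ≥ 627, so k ≤ 5.
k = 5 is achieved by 5 values at 35 and 3 at 170, total 685; lower one of the 170's by 58 (still > 35) to reach 627.

5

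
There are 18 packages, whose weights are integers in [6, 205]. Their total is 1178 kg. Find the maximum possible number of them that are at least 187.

Suppose k of them are at least 187. Those contribute at least 187 each and the other 18 − k at least 6 each.
So the total is at least 187k + 6(18 − k) = 108 + 181k. This must be ≤ 1178, giving k ≤ 5.
k = 5 is achieved by 5 values at 187 and 13 at 6, total 1013; add 165 to one value (staying below 187) to reach 1178.

5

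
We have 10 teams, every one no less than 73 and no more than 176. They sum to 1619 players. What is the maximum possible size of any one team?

Maximizing one value means minimizing the remaining 9.
The other 9 contribute at least 9 × 73 = 657, leaving at most 1619 − 657 = 962.
But each team is capped at 176, so the maximum is 176.
Achievable: one at 176 and the other 9 totalling 1443, which fits since 9 × 73 ≤ 1443 ≤ 9 × 176.

176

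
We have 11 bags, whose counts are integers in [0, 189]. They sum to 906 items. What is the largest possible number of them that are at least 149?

If k of the values are ≥ 149, the total is ≥ 149k + 0(11 − k).
Setting 149k + 0(11 − k) ≤ 906 gives 149k ≤ 906, so k ≤ 6.
k = 6 is achieved by 6 values at 149 and 5 at 0, total 894; add 12 to one value (staying below 149) to reach 906.

6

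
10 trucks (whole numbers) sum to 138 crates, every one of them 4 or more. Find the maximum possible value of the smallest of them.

13

The average is 138/10 < 14, so some value is ≤ 13.
Taking 2 copies of 13 and 8 copies of 14 gives exactly 138, so 13 is attained.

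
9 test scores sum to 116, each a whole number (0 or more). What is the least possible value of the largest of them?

13

The 9 values sum to 116, so their maximum is at least ⌈116/9⌉ = 13.
Achievable: 8 of them at 13 and 1 at 12 total 116.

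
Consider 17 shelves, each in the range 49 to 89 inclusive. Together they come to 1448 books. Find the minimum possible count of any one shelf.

To make one shelf as small as possible, make the other 16 as large as possible.
The other 16 can take up 16 × 89 = 1424 ≥ 1448 − 49, so one shelf can sit at its floor of 49.
Achievable: one at 49 and the other 16 totalling 1399, which fits since 16 × 49 ≤ 1399 ≤ 16 × 89.

49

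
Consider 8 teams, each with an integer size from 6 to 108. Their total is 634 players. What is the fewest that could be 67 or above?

3

Suppose at most 8 − j of them reach 67; then j values are ≤ 66 and the rest ≤ 108.
The total is then ≤ 66·j + 108·(8 − j) = 864 − 42j. For this to be ≥ 634 we need j ≤ 5, so at least 8 − 5 = 3 must reach 67.
Exactly 3 works: 3 values at 108 and 5 at 66 total 654; lower one of the high values by 20 (still ≥ 67) to hit 634.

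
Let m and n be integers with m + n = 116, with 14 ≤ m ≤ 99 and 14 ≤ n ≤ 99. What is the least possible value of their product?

mn = m(116 − m) is concave in m, so over [17, 99] it is minimized at an endpoint.
The extreme feasible split is m = 17, n = 99, giving mn = 1683.

1683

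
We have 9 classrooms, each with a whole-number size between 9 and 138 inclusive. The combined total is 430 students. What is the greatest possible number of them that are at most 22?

Each value at 22 or below falls at least 138 − 22 = 116 short of the ceiling 138.
The ceiling total is 9 × 138 = 1242, and we need 430, so at most ⌊(1242 − 430)/116⌋ = 7 can be that low.
k = 7 is achieved by 7 values at 22 and 2 at 138, total 430.

7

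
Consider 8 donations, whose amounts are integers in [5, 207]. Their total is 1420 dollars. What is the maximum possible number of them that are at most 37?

Each value at 37 or below falls at least 207 − 37 = 170 short of the ceiling 207.
The ceiling total is 8 × 207 = 1656, and we need 1420, so at most ⌊(1656 − 1420)/170⌋ = 1 can be that low.
k = 1 is achieved by 1 value at 37 and 7 at 207, total 1486; lower one of the 207's by 66 (still > 37) to reach 1420.

1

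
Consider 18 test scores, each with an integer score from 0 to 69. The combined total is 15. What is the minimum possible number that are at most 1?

If only k of them are at most 1, the other 18 − k are at least 2, so the total is at least (18 − k)·2 + k·0.
This is ≤ 15, so (18 − k)·2 + 0k ≤ 15, which gives k ≥ 11.
Exactly 11 works: 11 values at 0 and 7 at 2 total 14; raise one of the low values by 1 (still ≤ 1) to hit 15.

11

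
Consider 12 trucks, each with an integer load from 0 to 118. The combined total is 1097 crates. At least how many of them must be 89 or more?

Suppose at most 12 − j of them reach 89; then j values are ≤ 88 and the rest ≤ 118.
The total is then ≤ 88·j + 118·(12 − j) = 1416 − 30j. For this to be ≥ 1097 we need j ≤ 10, so at least 12 − 10 = 2 must reach 89.
Exactly 2 works: 2 values at 118 and 10 at 88 total 1116; lower one of the high values by 19 (still ≥ 89) to hit 1097.

2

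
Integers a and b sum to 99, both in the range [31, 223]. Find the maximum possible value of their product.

For a fixed sum, the product ab is largest when a and b are as close as possible.
Taking a = 49 and b = 50 (both in [31, 223]) gives ab = 2450.

2450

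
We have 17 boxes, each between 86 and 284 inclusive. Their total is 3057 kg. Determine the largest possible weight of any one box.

To make one box as large as possible, make the other 16 as small as possible.
The other 16 contribute at least 16 × 86 = 1376, leaving at most 3057 − 1376 = 1681.
But each box is capped at 284, so the maximum is 284.
Achievable: one at 284 and the other 16 totalling 2773, which fits since 16 × 86 ≤ 2773 ≤ 16 × 284.

284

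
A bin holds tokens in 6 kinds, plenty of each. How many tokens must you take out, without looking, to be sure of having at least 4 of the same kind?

19

In the worst case you draw 3 of each of the 6 kinds: 6 × 3 = 18.
One more forces 4 of some kind, so 18 + 1 = 19.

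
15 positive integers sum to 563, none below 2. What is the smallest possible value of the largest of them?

The 15 values sum to 563, so their maximum is at least ⌈563/15⌉ = 38.
Equality holds with 8 values of 38 and 7 values of 37.

38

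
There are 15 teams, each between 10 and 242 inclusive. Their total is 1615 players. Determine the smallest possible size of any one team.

Minimizing one value means maximizing the remaining 14.
The other 14 can take up 14 × 242 = 3388 ≥ 1615 − 10, so one team can sit at its floor of 10.
Achievable: one at 10 and the other 14 totalling 1605, which fits since 14 × 10 ≤ 1605 ≤ 14 × 242.

10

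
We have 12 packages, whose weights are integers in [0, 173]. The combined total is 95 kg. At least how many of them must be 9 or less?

3

Each value above 9 is at least 10, contributing at least 10 − 0 = 10 above the floor 0.
The sum exceeds the floor total 0 by 95, so at most ⌊95/10⌋ = 9 exceed 9, and at least 3 are ≤ 9.
Exactly 3 works: 3 values at 0 and 9 at 10 total 90; raise one of the low values by 5 (still ≤ 9) to hit 95.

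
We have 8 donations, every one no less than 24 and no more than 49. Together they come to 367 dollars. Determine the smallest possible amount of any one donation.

To make one donation as small as possible, make the other 7 as large as possible.
The other 7 contribute at most 7 × 49 = 343, leaving at least 367 − 343 = 24.
Since 24 ≥ 24, this is achievable: one at 24 and 7 at 49.

24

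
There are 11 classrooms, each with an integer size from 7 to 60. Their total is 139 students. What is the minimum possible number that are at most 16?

Each value above 16 is at least 17, contributing at least 17 − 7 = 10 above the floor 7.
The sum exceeds the floor total 77 by 62, so at most ⌊62/10⌋ = 6 exceed 16, and at least 5 are ≤ 16.
Exactly 5 works: 5 values at 7 and 6 at 17 total 137; raise one of the low values by 2 (still ≤ 16) to hit 139.

5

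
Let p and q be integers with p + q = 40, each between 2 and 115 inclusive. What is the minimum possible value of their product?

Since p + q is fixed, pushing one of them to its bound minimizes the product.
At the endpoint p = 2, q = 40 − 2 = 38, so pq = 2 × 38 = 76.

76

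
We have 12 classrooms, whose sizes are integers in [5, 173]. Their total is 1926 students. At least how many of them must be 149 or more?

Suppose at most 12 − j of them reach 149; then j values are ≤ 148 and the rest ≤ 173.
The total is then ≤ 148·j + 173·(12 − j) = 2076 − 25j. For this to be ≥ 1926 we need j ≤ 6, so at least 12 − 6 = 6 must reach 149.
Exactly 6 works: 6 values at 173 and 6 at 148 total 1926.

6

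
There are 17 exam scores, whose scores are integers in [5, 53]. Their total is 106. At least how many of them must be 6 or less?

7

Each value above 6 is at least 7, contributing at least 7 − 5 = 2 above the floor 5.
The sum exceeds the floor total 85 by 21, so at most ⌊21/2⌋ = 10 exceed 6, and at least 7 are ≤ 6.
Exactly 7 works: 7 values at 5 and 10 at 7 total 105; raise one of the low values by 1 (still ≤ 6) to hit 106.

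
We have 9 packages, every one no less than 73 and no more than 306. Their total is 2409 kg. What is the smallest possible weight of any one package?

73

To make one package as small as possible, make the other 8 as large as possible.
The other 8 can take up 8 × 306 = 2448 ≥ 2409 − 73, so one package can sit at its floor of 73.
Achievable: one at 73 and the other 8 totalling 2336, which fits since 8 × 73 ≤ 2336 ≤ 8 × 306.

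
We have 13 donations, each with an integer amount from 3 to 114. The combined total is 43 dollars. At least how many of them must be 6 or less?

Each value above 6 is at least 7, contributing at least 7 − 3 = 4 above the floor 3.
The sum exceeds the floor total 39 by 4, so at most ⌊4/4⌋ = 1 exceed 6, and at least 12 are ≤ 6.
Exactly 12 works: 12 values at 3 and 1 at 7 total 43.

12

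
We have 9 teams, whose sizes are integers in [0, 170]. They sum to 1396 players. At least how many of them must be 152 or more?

2

If only k of them are at least 152, the other 9 − k are at most 151, so the total is at most k·170 + (9 − k)·151.
This must reach 1396, so k·170 + (9 − k)·151 ≥ 1396, giving k ≥ 2.
Exactly 2 works: 2 values at 170 and 7 at 151 total 1397; lower one of the high values by 1 (still ≥ 152) to hit 1396.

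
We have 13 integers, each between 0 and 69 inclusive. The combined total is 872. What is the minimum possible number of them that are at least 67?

5

Suppose at most 13 − j of them reach 67; then j values are ≤ 66 and the rest ≤ 69.
The total is then ≤ 66·j + 69·(13 − j) = 897 − 3j. For this to be ≥ 872 we need j ≤ 8, so at least 13 − 8 = 5 must reach 67.
Exactly 5 works: 5 values at 69 and 8 at 66 total 873; lower one of the high values by 1 (still ≥ 67) to hit 872.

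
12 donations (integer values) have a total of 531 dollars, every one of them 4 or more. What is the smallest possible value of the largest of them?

45

Some value must be at least ⌈531/12⌉ = 45, since 12 × 44 = 528 < 531.
Equality holds with 3 values of 45 and 9 values of 44.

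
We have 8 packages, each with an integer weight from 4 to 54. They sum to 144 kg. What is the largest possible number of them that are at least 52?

Suppose k of them are at least 52. Those contribute at least 52 each and the other 8 − k at least 4 each.
So the total is at least 52k + 4(8 − k) = 32 + 48k. This must be ≤ 144, giving k ≤ 2.
k = 2 is achieved by 2 values at 52 and 6 at 4, total 128; add 16 to one value (staying below 52) to reach 144.

2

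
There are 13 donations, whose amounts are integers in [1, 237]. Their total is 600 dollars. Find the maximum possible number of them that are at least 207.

2

Suppose k of them are at least 207. Those contribute at least 207 each and the other 13 − k at least 1 each.
So the total is at least 207k + 1(13 − k) = 13 + 206k. This must be ≤ 600, giving k ≤ 2.
k = 2 is achieved by 2 values at 207 and 11 at 1, total 425; add 175 to one value (staying below 207) to reach 600.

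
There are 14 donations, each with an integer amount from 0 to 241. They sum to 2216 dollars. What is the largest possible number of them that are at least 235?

If k of the values are ≥ 235, the total is ≥ 235k + 0(14 − k).
Setting 235k + 0(14 − k) ≤ 2216 gives 235k ≤ 2216, so k ≤ 9.
k = 9 is achieved by 9 values at 235 and 5 at 0, total 2115; add 101 to one value (staying below 235) to reach 2216.

9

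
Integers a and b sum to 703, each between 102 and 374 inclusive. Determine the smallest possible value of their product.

123046

Since a + b is fixed, pushing one of them to its bound minimizes the product.
The extreme feasible split is a = 329, b = 374, giving ab = 123046.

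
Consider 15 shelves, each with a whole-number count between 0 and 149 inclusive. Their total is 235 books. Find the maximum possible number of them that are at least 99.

If k of the values are ≥ 99, the total is ≥ 99k + 0(15 − k).
Setting 99k + 0(15 − k) ≤ 235 gives 99k ≤ 235, so k ≤ 2.
k = 2 is achieved by 2 values at 99 and 13 at 0, total 198; add 37 to one value (staying below 99) to reach 235.

2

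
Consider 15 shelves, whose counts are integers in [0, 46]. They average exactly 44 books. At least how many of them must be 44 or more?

5

The total is 15 × 44 = 660.
Suppose at most 15 − j of them reach 44; then j values are ≤ 43 and the rest ≤ 46.
The total is then ≤ 43·j + 46·(15 − j) = 690 − 3j. For this to be ≥ 660 we need j ≤ 10, so at least 15 − 10 = 5 must reach 44.
Exactly 5 works: 5 values at 46 and 10 at 43 total 660.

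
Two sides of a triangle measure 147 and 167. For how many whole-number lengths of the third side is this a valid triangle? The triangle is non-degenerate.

The triangle inequality gives |147 − 167| < c < 147 + 167, i.e. 20 < c < 314.
So c can be any integer from 21 to 313: 293 values.

293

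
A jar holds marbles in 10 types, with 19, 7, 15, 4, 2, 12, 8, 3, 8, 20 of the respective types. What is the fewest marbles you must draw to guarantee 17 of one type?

92

In the worst case you take as many as possible of each type without reaching 17: 16 + 7 + 15 + 4 + 2 + 12 + 8 + 3 + 8 + 16 = 91.
The next one must give 17 of some type, so 91 + 1 = 92.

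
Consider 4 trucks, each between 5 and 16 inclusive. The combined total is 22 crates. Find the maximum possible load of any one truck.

Maximizing one value means minimizing the remaining 3.
The other 3 contribute at least 3 × 5 = 15, leaving at most 22 − 15 = 7.
Since 7 ≤ 16, this is achievable: one at 7 and 3 at 5.

7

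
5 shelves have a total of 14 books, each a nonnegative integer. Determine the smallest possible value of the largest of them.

3

The average is 14/5 > 2, so not all 5 can be 2 or less; the largest is ≥ 3.
Achievable: 4 of them at 3 and 1 at 2 total 14.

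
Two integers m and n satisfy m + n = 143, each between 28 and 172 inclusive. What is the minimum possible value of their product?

mn = m(143 − m) is concave in m, so over [28, 115] it is minimized at an endpoint.
At the endpoint m = 28, n = 143 − 28 = 115, so mn = 28 × 115 = 3220.

3220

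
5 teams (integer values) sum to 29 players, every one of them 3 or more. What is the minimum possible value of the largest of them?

The 5 values sum to 29, so their maximum is at least ⌈29/5⌉ = 6.
Equality holds with 4 values of 6 and 1 value of 5.

6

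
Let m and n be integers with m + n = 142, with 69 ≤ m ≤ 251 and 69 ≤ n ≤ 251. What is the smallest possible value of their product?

5037

Since m + n is fixed, pushing one of them to its bound minimizes the product.
At the endpoint m = 69, n = 142 − 69 = 73, so mn = 69 × 73 = 5037.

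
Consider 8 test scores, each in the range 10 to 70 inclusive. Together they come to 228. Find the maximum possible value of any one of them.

To make one score as large as possible, make the other 7 as small as possible.
The other 7 contribute at least 7 × 10 = 70, leaving at most 228 − 70 = 158.
But each score is capped at 70, so the maximum is 70.
Achievable: one at 70 and the other 7 totalling 158, which fits since 7 × 10 ≤ 158 ≤ 7 × 70.

70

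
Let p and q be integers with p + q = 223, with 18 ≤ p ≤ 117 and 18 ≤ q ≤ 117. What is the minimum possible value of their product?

For a fixed sum, pq is smallest when p and q are as far apart as possible.
The extreme feasible split is p = 106, q = 117, giving pq = 12402.

12402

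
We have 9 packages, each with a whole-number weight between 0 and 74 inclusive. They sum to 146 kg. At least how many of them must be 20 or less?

3

If only k of them are at most 20, the other 9 − k are at least 21, so the total is at least (9 − k)·21 + k·0.
This is ≤ 146, so (9 − k)·21 + 0k ≤ 146, which gives k ≥ 3.
Exactly 3 works: 3 values at 0 and 6 at 21 total 126; raise one of the low values by 20 (still ≤ 20) to hit 146.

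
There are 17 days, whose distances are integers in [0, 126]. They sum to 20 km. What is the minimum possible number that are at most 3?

12

If only k of them are at most 3, the other 17 − k are at least 4, so the total is at least (17 − k)·4 + k·0.
This is ≤ 20, so (17 − k)·4 + 0k ≤ 20, which gives k ≥ 12.
Exactly 12 works: 12 values at 0 and 5 at 4 total 20.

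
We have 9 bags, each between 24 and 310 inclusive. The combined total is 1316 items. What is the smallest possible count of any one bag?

To make one bag as small as possible, make the other 8 as large as possible.
The other 8 can take up 8 × 310 = 2480 ≥ 1316 − 24, so one bag can sit at its floor of 24.
Achievable: one at 24 and the other 8 totalling 1292, which fits since 8 × 24 ≤ 1292 ≤ 8 × 310.

24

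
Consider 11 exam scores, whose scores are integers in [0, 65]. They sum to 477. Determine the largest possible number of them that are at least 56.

If k of the values are ≥ 56, the total is ≥ 56k + 0(11 − k).
Setting 56k + 0(11 − k) ≤ 477 gives 56k ≤ 477, so k ≤ 8.
k = 8 is achieved by 8 values at 56 and 3 at 0, total 448; add 29 to one value (staying below 56) to reach 477.

8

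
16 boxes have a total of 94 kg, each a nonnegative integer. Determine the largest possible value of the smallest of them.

5

If every one of the 16 were at least 6, the total would be at least 16 × 6 = 96 > 94.
Taking 2 copies of 5 and 14 copies of 6 gives exactly 94, so 5 is attained.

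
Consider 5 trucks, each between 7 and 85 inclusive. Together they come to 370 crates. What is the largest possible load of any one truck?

85

To make one truck as large as possible, make the other 4 as small as possible.
The other 4 contribute at least 4 × 7 = 28, leaving at most 370 − 28 = 342.
But each truck is capped at 85, so the maximum is 85.
Achievable: one at 85 and the other 4 totalling 285, which fits since 4 × 7 ≤ 285 ≤ 4 × 85.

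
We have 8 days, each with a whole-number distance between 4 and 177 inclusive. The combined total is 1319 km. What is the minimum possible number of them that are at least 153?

If only k of them are at least 153, the other 8 − k are at most 152, so the total is at most k·177 + (8 − k)·152.
This must reach 1319, so k·177 + (8 − k)·152 ≥ 1319, giving k ≥ 5.
Exactly 5 works: 5 values at 177 and 3 at 152 total 1341; lower one of the high values by 22 (still ≥ 153) to hit 1319.

5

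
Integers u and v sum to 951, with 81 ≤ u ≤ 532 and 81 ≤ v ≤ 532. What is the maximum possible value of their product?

uv = u(951 − u) is maximized when u is as near 951/2 as the bounds allow.
Taking u = 475 and v = 476 (both in [81, 532]) gives uv = 226100.

226100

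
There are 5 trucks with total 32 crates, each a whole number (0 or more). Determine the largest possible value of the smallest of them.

6

The 5 values sum to 32, so their minimum is at most ⌊32/5⌋ = 6.
Taking 3 copies of 6 and 2 copies of 7 gives exactly 32, so 6 is attained.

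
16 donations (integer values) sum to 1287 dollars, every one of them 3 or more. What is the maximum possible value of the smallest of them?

The 16 values sum to 1287, so their minimum is at most ⌊1287/16⌋ = 80.
Taking 9 copies of 80 and 7 copies of 81 gives exactly 1287, so 80 is attained.

80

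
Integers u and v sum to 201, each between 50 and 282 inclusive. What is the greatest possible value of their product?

For a fixed sum, the product uv is largest when u and v are as close as possible.
Taking u = 100 and v = 101 (both in [50, 282]) gives uv = 10100.

10100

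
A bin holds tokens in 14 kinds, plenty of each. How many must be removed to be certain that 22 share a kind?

In the worst case you draw 21 of each of the 14 kinds: 14 × 21 = 294.
One more forces 22 of some kind, so 294 + 1 = 295.

295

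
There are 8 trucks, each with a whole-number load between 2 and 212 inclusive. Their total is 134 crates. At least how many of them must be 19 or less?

2

If only k of them are at most 19, the other 8 − k are at least 20, so the total is at least (8 − k)·20 + k·2.
This is ≤ 134, so (8 − k)·20 + 2k ≤ 134, which gives k ≥ 2.
Exactly 2 works: 2 values at 2 and 6 at 20 total 124; raise one of the low values by 10 (still ≤ 19) to hit 134.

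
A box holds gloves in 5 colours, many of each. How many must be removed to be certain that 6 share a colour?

26

In the worst case you draw 5 of each of the 5 colours: 5 × 5 = 25.
One more forces 6 of some colour, so 25 + 1 = 26.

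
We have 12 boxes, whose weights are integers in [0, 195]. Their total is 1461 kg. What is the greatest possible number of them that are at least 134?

10

Suppose k of them are at least 134. Those contribute at least 134 each and the other 12 − k at least 0 each.
So the total is at least 134k + 0(12 − k) = 0 + 134k. This must be ≤ 1461, giving k ≤ 10.
k = 10 is achieved by 10 values at 134 and 2 at 0, total 1340; add 121 to one value (staying below 134) to reach 1461.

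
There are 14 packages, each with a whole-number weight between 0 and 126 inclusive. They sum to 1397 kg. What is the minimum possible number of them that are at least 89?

Each value short of 89 is at most 88, costing at least 126 − 88 = 38 against the maximum total of 1764.
We can afford to lose at most 1764 − 1397 = 367, so at most ⌊367/38⌋ = 9 fall short, and at least 5 are ≥ 89.
Exactly 5 works: 5 values at 126 and 9 at 88 total 1422; lower one of the high values by 25 (still ≥ 89) to hit 1397.

5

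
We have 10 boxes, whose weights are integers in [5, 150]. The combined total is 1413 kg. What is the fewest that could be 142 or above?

1

Each value short of 142 is at most 141, costing at least 150 − 141 = 9 against the maximum total of 1500.
We can afford to lose at most 1500 − 1413 = 87, so at most ⌊87/9⌋ = 9 fall short, and at least 1 are ≥ 142.
Exactly 1 works: 1 value at 150 and 9 at 141 total 1419; lower one of the high values by 6 (still ≥ 142) to hit 1413.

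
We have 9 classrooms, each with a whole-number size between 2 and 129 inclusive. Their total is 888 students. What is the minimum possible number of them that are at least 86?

Suppose at most 9 − j of them reach 86; then j values are ≤ 85 and the rest ≤ 129.
The total is then ≤ 85·j + 129·(9 − j) = 1161 − 44j. For this to be ≥ 888 we need j ≤ 6, so at least 9 − 6 = 3 must reach 86.
Exactly 3 works: 3 values at 129 and 6 at 85 total 897; lower one of the high values by 9 (still ≥ 86) to hit 888.

3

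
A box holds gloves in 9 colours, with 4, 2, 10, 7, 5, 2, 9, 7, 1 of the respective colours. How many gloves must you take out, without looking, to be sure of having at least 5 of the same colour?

In the worst case you take as many as possible of each colour without reaching 5: 4 + 2 + 4 + 4 + 4 + 2 + 4 + 4 + 1 = 29.
The next one must give 5 of some colour, so 29 + 1 = 30.

30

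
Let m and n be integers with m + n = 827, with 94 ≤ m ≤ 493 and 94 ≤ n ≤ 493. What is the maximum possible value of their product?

With m + n fixed, mn peaks when the two are closest together.
Taking m = 413 and n = 414 (both in [94, 493]) gives mn = 170982.

170982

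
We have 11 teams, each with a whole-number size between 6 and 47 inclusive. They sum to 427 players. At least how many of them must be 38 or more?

2

Suppose at most 11 − j of them reach 38; then j values are ≤ 37 and the rest ≤ 47.
The total is then ≤ 37·j + 47·(11 − j) = 517 − 10j. For this to be ≥ 427 we need j ≤ 9, so at least 11 − 9 = 2 must reach 38.
Exactly 2 works: 2 values at 47 and 9 at 37 total 427.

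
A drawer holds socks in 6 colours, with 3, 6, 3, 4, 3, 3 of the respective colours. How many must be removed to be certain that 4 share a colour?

19

In the worst case you take as many as possible of each colour without reaching 4: 3 + 3 + 3 + 3 + 3 + 3 = 18.
The next one must give 4 of some colour, so 18 + 1 = 19.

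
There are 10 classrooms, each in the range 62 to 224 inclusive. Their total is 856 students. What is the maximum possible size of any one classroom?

224

Maximizing one value means minimizing the remaining 9.
The other 9 contribute at least 9 × 62 = 558, leaving at most 856 − 558 = 298.
But each classroom is capped at 224, so the maximum is 224.
Achievable: one at 224 and the other 9 totalling 632, which fits since 9 × 62 ≤ 632 ≤ 9 × 224.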